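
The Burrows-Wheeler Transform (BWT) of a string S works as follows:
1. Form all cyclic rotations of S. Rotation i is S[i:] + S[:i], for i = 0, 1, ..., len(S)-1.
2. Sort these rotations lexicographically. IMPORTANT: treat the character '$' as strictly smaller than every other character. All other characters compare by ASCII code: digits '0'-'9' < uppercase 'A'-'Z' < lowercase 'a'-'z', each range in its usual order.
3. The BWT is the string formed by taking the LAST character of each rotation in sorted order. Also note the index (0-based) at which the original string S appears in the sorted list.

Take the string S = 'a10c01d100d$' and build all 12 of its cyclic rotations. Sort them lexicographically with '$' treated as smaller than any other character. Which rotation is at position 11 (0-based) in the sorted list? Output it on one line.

All 12 rotations (rotation i = S[i:]+S[:i]):
  rot[0] = a10c01d100d$
  rot[1] = 10c01d100d$a
  rot[2] = 0c01d100d$a1
  rot[3] = c01d100d$a10
  rot[4] = 01d100d$a10c
  rot[5] = 1d100d$a10c0
  rot[6] = d100d$a10c01
  rot[7] = 100d$a10c01d
  rot[8] = 00d$a10c01d1
  rot[9] = 0d$a10c01d10
  rot[10] = d$a10c01d100
  rot[11] = $a10c01d100d
Sorted (with $ < everything):
  sorted[0] = $a10c01d100d
  sorted[1] = 00d$a10c01d1
  sorted[2] = 01d100d$a10c
  sorted[3] = 0c01d100d$a1
  sorted[4] = 0d$a10c01d10
  sorted[5] = 100d$a10c01d
  sorted[6] = 10c01d100d$a
  sorted[7] = 1d100d$a10c0
  sorted[8] = a10c01d100d$
  sorted[9] = c01d100d$a10
  sorted[10] = d$a10c01d100
  sorted[11] = d100d$a10c01
sorted[11] = d100d$a10c01

Answer: d100d$a10c01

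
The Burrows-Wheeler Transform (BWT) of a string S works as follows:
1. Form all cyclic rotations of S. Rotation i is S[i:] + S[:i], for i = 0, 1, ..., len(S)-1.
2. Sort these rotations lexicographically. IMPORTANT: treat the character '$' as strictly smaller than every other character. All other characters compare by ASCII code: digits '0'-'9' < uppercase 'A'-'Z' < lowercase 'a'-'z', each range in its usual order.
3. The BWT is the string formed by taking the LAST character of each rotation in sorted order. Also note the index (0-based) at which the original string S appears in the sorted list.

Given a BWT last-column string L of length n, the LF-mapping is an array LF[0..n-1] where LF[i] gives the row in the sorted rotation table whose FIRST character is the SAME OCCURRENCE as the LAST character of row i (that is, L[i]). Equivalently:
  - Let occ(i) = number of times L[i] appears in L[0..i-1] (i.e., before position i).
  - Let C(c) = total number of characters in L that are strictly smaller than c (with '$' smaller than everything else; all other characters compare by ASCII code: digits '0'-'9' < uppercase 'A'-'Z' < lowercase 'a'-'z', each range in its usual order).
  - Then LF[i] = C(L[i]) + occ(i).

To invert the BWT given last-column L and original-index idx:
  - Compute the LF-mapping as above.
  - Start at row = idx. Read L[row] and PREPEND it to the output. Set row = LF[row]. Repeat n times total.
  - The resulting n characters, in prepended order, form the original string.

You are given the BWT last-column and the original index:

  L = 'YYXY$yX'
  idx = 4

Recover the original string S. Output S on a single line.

LF mapping: 3 4 1 5 0 6 2
Walk LF starting at row 4, prepending L[row]:
  step 1: row=4, L[4]='$', prepend. Next row=LF[4]=0
  step 2: row=0, L[0]='Y', prepend. Next row=LF[0]=3
  step 3: row=3, L[3]='Y', prepend. Next row=LF[3]=5
  step 4: row=5, L[5]='y', prepend. Next row=LF[5]=6
  step 5: row=6, L[6]='X', prepend. Next row=LF[6]=2
  step 6: row=2, L[2]='X', prepend. Next row=LF[2]=1
  step 7: row=1, L[1]='Y', prepend. Next row=LF[1]=4
Reversed output: YXXyYY$

Answer: YXXyYY$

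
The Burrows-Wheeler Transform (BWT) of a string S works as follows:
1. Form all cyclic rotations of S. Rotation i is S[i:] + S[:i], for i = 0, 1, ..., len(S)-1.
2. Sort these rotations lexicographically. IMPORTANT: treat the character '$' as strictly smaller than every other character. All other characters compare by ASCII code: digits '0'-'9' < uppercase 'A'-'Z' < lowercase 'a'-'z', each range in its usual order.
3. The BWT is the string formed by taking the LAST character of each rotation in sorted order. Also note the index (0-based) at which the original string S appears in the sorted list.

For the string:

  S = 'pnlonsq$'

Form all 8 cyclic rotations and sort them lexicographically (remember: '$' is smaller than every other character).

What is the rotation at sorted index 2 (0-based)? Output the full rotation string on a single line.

Answer: nlonsq$p

Derivation:
All 8 rotations (rotation i = S[i:]+S[:i]):
  rot[0] = pnlonsq$
  rot[1] = nlonsq$p
  rot[2] = lonsq$pn
  rot[3] = onsq$pnl
  rot[4] = nsq$pnlo
  rot[5] = sq$pnlon
  rot[6] = q$pnlons
  rot[7] = $pnlonsq
Sorted (with $ < everything):
  sorted[0] = $pnlonsq
  sorted[1] = lonsq$pn
  sorted[2] = nlonsq$p
  sorted[3] = nsq$pnlo
  sorted[4] = onsq$pnl
  sorted[5] = pnlonsq$
  sorted[6] = q$pnlons
  sorted[7] = sq$pnlon
sorted[2] = nlonsq$p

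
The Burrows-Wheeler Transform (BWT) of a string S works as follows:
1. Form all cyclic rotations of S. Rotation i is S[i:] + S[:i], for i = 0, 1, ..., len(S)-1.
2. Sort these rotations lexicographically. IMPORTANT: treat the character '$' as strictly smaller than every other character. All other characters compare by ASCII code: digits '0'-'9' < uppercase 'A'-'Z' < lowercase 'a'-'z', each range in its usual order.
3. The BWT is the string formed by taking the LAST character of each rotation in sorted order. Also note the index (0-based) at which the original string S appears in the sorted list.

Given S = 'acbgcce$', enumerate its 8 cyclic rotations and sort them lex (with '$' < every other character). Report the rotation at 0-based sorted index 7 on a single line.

All 8 rotations (rotation i = S[i:]+S[:i]):
  rot[0] = acbgcce$
  rot[1] = cbgcce$a
  rot[2] = bgcce$ac
  rot[3] = gcce$acb
  rot[4] = cce$acbg
  rot[5] = ce$acbgc
  rot[6] = e$acbgcc
  rot[7] = $acbgcce
Sorted (with $ < everything):
  sorted[0] = $acbgcce
  sorted[1] = acbgcce$
  sorted[2] = bgcce$ac
  sorted[3] = cbgcce$a
  sorted[4] = cce$acbg
  sorted[5] = ce$acbgc
  sorted[6] = e$acbgcc
  sorted[7] = gcce$acb
sorted[7] = gcce$acb

Answer: gcce$acb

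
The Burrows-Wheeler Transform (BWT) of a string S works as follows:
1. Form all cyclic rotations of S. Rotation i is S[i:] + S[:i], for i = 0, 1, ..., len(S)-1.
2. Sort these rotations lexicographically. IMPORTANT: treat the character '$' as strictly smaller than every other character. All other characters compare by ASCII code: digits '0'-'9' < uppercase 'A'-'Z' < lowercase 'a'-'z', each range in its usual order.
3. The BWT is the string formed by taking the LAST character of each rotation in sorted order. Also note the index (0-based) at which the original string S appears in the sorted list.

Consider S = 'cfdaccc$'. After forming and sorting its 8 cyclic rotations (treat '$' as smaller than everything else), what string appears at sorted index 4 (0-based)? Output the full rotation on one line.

Answer: ccc$cfda

Derivation:
All 8 rotations (rotation i = S[i:]+S[:i]):
  rot[0] = cfdaccc$
  rot[1] = fdaccc$c
  rot[2] = daccc$cf
  rot[3] = accc$cfd
  rot[4] = ccc$cfda
  rot[5] = cc$cfdac
  rot[6] = c$cfdacc
  rot[7] = $cfdaccc
Sorted (with $ < everything):
  sorted[0] = $cfdaccc
  sorted[1] = accc$cfd
  sorted[2] = c$cfdacc
  sorted[3] = cc$cfdac
  sorted[4] = ccc$cfda
  sorted[5] = cfdaccc$
  sorted[6] = daccc$cf
  sorted[7] = fdaccc$c
sorted[4] = ccc$cfda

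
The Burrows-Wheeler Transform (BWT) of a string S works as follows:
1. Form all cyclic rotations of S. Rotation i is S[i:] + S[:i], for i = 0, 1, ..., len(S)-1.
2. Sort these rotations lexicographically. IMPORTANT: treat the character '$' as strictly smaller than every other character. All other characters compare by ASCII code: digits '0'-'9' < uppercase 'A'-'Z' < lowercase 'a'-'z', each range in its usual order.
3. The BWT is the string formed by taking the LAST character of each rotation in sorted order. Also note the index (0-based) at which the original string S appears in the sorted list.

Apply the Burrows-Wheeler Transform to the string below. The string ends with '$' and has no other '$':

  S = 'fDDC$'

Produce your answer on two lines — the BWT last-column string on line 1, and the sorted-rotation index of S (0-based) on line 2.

All 5 rotations (rotation i = S[i:]+S[:i]):
  rot[0] = fDDC$
  rot[1] = DDC$f
  rot[2] = DC$fD
  rot[3] = C$fDD
  rot[4] = $fDDC
Sorted (with $ < everything):
  sorted[0] = $fDDC  (last char: 'C')
  sorted[1] = C$fDD  (last char: 'D')
  sorted[2] = DC$fD  (last char: 'D')
  sorted[3] = DDC$f  (last char: 'f')
  sorted[4] = fDDC$  (last char: '$')
Last column: CDDf$
Original string S is at sorted index 4

Answer: CDDf$
4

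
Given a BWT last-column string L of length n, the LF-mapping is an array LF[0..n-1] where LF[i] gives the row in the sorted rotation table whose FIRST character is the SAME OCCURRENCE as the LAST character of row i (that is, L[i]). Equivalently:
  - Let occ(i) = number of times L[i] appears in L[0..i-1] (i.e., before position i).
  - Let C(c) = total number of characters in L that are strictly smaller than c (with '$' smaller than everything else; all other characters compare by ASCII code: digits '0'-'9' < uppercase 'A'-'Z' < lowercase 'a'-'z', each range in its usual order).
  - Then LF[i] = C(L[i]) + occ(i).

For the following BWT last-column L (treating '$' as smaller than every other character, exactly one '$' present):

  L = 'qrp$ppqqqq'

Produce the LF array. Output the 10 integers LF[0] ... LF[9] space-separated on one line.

Answer: 4 9 1 0 2 3 5 6 7 8

Derivation:
Char counts: '$':1, 'p':3, 'q':5, 'r':1
C (first-col start): C('$')=0, C('p')=1, C('q')=4, C('r')=9
L[0]='q': occ=0, LF[0]=C('q')+0=4+0=4
L[1]='r': occ=0, LF[1]=C('r')+0=9+0=9
L[2]='p': occ=0, LF[2]=C('p')+0=1+0=1
L[3]='$': occ=0, LF[3]=C('$')+0=0+0=0
L[4]='p': occ=1, LF[4]=C('p')+1=1+1=2
L[5]='p': occ=2, LF[5]=C('p')+2=1+2=3
L[6]='q': occ=1, LF[6]=C('q')+1=4+1=5
L[7]='q': occ=2, LF[7]=C('q')+2=4+2=6
L[8]='q': occ=3, LF[8]=C('q')+3=4+3=7
L[9]='q': occ=4, LF[9]=C('q')+4=4+4=8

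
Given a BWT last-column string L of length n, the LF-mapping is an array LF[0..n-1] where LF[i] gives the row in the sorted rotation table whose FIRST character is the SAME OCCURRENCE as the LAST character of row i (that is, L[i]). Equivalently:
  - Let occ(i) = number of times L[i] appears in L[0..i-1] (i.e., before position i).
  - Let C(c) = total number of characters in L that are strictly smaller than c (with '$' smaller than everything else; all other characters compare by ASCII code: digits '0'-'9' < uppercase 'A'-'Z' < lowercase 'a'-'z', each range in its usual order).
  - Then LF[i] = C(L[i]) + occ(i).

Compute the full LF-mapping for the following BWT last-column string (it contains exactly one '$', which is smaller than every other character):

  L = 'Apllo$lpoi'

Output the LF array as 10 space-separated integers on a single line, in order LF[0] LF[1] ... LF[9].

Char counts: '$':1, 'A':1, 'i':1, 'l':3, 'o':2, 'p':2
C (first-col start): C('$')=0, C('A')=1, C('i')=2, C('l')=3, C('o')=6, C('p')=8
L[0]='A': occ=0, LF[0]=C('A')+0=1+0=1
L[1]='p': occ=0, LF[1]=C('p')+0=8+0=8
L[2]='l': occ=0, LF[2]=C('l')+0=3+0=3
L[3]='l': occ=1, LF[3]=C('l')+1=3+1=4
L[4]='o': occ=0, LF[4]=C('o')+0=6+0=6
L[5]='$': occ=0, LF[5]=C('$')+0=0+0=0
L[6]='l': occ=2, LF[6]=C('l')+2=3+2=5
L[7]='p': occ=1, LF[7]=C('p')+1=8+1=9
L[8]='o': occ=1, LF[8]=C('o')+1=6+1=7
L[9]='i': occ=0, LF[9]=C('i')+0=2+0=2

Answer: 1 8 3 4 6 0 5 9 7 2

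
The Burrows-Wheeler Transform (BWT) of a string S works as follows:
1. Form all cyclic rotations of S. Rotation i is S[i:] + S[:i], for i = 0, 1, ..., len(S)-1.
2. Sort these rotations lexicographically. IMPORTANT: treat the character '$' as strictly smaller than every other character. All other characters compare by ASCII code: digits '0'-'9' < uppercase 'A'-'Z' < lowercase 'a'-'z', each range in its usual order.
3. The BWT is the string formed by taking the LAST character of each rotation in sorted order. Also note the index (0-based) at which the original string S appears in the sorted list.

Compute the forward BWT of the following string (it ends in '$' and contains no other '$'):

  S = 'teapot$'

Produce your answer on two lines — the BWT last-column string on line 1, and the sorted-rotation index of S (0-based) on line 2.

Answer: tetpao$
6

Derivation:
All 7 rotations (rotation i = S[i:]+S[:i]):
  rot[0] = teapot$
  rot[1] = eapot$t
  rot[2] = apot$te
  rot[3] = pot$tea
  rot[4] = ot$teap
  rot[5] = t$teapo
  rot[6] = $teapot
Sorted (with $ < everything):
  sorted[0] = $teapot  (last char: 't')
  sorted[1] = apot$te  (last char: 'e')
  sorted[2] = eapot$t  (last char: 't')
  sorted[3] = ot$teap  (last char: 'p')
  sorted[4] = pot$tea  (last char: 'a')
  sorted[5] = t$teapo  (last char: 'o')
  sorted[6] = teapot$  (last char: '$')
Last column: tetpao$
Original string S is at sorted index 6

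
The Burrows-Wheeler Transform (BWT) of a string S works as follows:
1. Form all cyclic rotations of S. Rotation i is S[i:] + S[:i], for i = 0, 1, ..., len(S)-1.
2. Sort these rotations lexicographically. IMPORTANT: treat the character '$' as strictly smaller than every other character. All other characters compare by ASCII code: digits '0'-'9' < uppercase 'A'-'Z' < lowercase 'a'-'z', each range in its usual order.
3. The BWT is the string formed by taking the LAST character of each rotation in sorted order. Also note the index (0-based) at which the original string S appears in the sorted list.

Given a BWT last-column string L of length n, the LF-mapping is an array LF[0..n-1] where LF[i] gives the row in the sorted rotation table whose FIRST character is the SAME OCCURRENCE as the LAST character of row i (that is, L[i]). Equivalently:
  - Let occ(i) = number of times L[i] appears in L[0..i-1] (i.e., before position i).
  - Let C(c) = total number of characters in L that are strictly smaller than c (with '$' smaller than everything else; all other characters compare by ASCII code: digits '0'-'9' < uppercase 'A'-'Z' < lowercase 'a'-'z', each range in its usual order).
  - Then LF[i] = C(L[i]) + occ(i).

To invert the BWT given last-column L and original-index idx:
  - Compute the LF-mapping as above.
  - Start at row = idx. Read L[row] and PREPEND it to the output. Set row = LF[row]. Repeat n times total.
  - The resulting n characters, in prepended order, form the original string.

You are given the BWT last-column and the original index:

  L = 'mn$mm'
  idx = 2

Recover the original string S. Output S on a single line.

LF mapping: 1 4 0 2 3
Walk LF starting at row 2, prepending L[row]:
  step 1: row=2, L[2]='$', prepend. Next row=LF[2]=0
  step 2: row=0, L[0]='m', prepend. Next row=LF[0]=1
  step 3: row=1, L[1]='n', prepend. Next row=LF[1]=4
  step 4: row=4, L[4]='m', prepend. Next row=LF[4]=3
  step 5: row=3, L[3]='m', prepend. Next row=LF[3]=2
Reversed output: mmnm$

Answer: mmnm$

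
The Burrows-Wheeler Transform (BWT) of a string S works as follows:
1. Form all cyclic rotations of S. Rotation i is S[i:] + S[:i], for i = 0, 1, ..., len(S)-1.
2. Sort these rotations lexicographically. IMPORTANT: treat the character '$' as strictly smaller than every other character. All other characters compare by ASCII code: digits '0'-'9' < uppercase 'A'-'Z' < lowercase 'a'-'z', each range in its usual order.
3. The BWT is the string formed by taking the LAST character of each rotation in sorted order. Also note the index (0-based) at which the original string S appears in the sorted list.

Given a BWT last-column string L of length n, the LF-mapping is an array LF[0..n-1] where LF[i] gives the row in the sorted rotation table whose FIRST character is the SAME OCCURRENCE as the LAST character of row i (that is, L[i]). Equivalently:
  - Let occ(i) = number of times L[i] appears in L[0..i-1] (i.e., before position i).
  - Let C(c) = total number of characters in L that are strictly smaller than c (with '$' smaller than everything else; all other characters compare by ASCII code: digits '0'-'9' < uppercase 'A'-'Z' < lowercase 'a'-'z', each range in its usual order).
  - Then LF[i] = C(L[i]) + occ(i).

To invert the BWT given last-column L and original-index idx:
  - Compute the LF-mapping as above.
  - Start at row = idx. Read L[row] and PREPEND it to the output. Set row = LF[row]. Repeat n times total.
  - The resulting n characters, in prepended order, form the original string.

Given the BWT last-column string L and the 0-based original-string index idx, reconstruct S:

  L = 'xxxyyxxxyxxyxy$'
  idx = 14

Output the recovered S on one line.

LF mapping: 1 2 3 10 11 4 5 6 12 7 8 13 9 14 0
Walk LF starting at row 14, prepending L[row]:
  step 1: row=14, L[14]='$', prepend. Next row=LF[14]=0
  step 2: row=0, L[0]='x', prepend. Next row=LF[0]=1
  step 3: row=1, L[1]='x', prepend. Next row=LF[1]=2
  step 4: row=2, L[2]='x', prepend. Next row=LF[2]=3
  step 5: row=3, L[3]='y', prepend. Next row=LF[3]=10
  step 6: row=10, L[10]='x', prepend. Next row=LF[10]=8
  step 7: row=8, L[8]='y', prepend. Next row=LF[8]=12
  step 8: row=12, L[12]='x', prepend. Next row=LF[12]=9
  step 9: row=9, L[9]='x', prepend. Next row=LF[9]=7
  step 10: row=7, L[7]='x', prepend. Next row=LF[7]=6
  step 11: row=6, L[6]='x', prepend. Next row=LF[6]=5
  step 12: row=5, L[5]='x', prepend. Next row=LF[5]=4
  step 13: row=4, L[4]='y', prepend. Next row=LF[4]=11
  step 14: row=11, L[11]='y', prepend. Next row=LF[11]=13
  step 15: row=13, L[13]='y', prepend. Next row=LF[13]=14
Reversed output: yyyxxxxxyxyxxx$

Answer: yyyxxxxxyxyxxx$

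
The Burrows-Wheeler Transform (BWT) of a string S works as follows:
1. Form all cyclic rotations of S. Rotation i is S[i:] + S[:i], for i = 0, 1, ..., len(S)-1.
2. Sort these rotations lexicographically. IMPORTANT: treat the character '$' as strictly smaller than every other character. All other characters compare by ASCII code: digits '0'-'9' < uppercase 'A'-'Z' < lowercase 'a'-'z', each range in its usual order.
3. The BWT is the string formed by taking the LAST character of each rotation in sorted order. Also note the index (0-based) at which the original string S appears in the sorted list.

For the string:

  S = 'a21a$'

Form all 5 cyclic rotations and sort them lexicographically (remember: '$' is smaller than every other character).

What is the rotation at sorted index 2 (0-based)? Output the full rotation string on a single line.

Answer: 21a$a

Derivation:
All 5 rotations (rotation i = S[i:]+S[:i]):
  rot[0] = a21a$
  rot[1] = 21a$a
  rot[2] = 1a$a2
  rot[3] = a$a21
  rot[4] = $a21a
Sorted (with $ < everything):
  sorted[0] = $a21a
  sorted[1] = 1a$a2
  sorted[2] = 21a$a
  sorted[3] = a$a21
  sorted[4] = a21a$
sorted[2] = 21a$a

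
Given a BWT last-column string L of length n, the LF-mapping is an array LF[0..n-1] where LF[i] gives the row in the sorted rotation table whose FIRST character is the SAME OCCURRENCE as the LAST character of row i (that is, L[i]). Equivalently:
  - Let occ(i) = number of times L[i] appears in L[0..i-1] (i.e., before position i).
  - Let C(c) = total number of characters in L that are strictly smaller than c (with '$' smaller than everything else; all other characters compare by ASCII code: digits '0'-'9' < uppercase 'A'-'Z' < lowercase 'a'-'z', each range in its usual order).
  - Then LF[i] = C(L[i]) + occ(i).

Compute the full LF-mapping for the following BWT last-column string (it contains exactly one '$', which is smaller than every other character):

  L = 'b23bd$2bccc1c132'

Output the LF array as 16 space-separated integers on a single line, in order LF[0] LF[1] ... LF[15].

Answer: 8 3 6 9 15 0 4 10 11 12 13 1 14 2 7 5

Derivation:
Char counts: '$':1, '1':2, '2':3, '3':2, 'b':3, 'c':4, 'd':1
C (first-col start): C('$')=0, C('1')=1, C('2')=3, C('3')=6, C('b')=8, C('c')=11, C('d')=15
L[0]='b': occ=0, LF[0]=C('b')+0=8+0=8
L[1]='2': occ=0, LF[1]=C('2')+0=3+0=3
L[2]='3': occ=0, LF[2]=C('3')+0=6+0=6
L[3]='b': occ=1, LF[3]=C('b')+1=8+1=9
L[4]='d': occ=0, LF[4]=C('d')+0=15+0=15
L[5]='$': occ=0, LF[5]=C('$')+0=0+0=0
L[6]='2': occ=1, LF[6]=C('2')+1=3+1=4
L[7]='b': occ=2, LF[7]=C('b')+2=8+2=10
L[8]='c': occ=0, LF[8]=C('c')+0=11+0=11
L[9]='c': occ=1, LF[9]=C('c')+1=11+1=12
L[10]='c': occ=2, LF[10]=C('c')+2=11+2=13
L[11]='1': occ=0, LF[11]=C('1')+0=1+0=1
L[12]='c': occ=3, LF[12]=C('c')+3=11+3=14
L[13]='1': occ=1, LF[13]=C('1')+1=1+1=2
L[14]='3': occ=1, LF[14]=C('3')+1=6+1=7
L[15]='2': occ=2, LF[15]=C('2')+2=3+2=5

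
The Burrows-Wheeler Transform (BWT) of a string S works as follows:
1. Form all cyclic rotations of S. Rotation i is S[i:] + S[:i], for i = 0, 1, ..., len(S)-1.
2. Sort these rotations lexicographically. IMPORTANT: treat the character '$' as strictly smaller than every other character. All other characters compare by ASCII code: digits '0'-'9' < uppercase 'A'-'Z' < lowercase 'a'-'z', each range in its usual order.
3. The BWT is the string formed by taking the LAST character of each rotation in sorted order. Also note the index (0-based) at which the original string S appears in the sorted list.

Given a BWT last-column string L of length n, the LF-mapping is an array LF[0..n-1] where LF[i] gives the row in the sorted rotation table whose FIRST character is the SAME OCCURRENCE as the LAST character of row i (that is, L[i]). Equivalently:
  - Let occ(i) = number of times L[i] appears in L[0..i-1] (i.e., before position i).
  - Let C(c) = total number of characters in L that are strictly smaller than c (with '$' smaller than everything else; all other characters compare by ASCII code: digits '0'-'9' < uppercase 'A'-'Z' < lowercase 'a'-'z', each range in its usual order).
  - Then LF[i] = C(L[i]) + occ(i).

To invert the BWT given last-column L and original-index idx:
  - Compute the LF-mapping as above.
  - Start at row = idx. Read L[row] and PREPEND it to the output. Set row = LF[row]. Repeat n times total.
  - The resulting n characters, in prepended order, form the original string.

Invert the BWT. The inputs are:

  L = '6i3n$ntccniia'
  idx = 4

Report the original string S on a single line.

Answer: cincinnati36$

Derivation:
LF mapping: 2 6 1 9 0 10 12 4 5 11 7 8 3
Walk LF starting at row 4, prepending L[row]:
  step 1: row=4, L[4]='$', prepend. Next row=LF[4]=0
  step 2: row=0, L[0]='6', prepend. Next row=LF[0]=2
  step 3: row=2, L[2]='3', prepend. Next row=LF[2]=1
  step 4: row=1, L[1]='i', prepend. Next row=LF[1]=6
  step 5: row=6, L[6]='t', prepend. Next row=LF[6]=12
  step 6: row=12, L[12]='a', prepend. Next row=LF[12]=3
  step 7: row=3, L[3]='n', prepend. Next row=LF[3]=9
  step 8: row=9, L[9]='n', prepend. Next row=LF[9]=11
  step 9: row=11, L[11]='i', prepend. Next row=LF[11]=8
  step 10: row=8, L[8]='c', prepend. Next row=LF[8]=5
  step 11: row=5, L[5]='n', prepend. Next row=LF[5]=10
  step 12: row=10, L[10]='i', prepend. Next row=LF[10]=7
  step 13: row=7, L[7]='c', prepend. Next row=LF[7]=4
Reversed output: cincinnati36$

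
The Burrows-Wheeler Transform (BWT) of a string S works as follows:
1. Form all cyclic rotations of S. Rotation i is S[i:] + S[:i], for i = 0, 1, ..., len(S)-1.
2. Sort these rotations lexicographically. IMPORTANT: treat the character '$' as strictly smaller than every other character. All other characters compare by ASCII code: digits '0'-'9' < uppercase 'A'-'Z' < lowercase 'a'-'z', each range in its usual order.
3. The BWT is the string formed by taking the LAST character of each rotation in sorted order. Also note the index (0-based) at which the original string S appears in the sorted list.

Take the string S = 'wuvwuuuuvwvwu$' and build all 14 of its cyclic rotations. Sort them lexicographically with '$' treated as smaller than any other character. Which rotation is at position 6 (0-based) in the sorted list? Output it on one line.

Answer: uvwvwu$wuvwuuu

Derivation:
All 14 rotations (rotation i = S[i:]+S[:i]):
  rot[0] = wuvwuuuuvwvwu$
  rot[1] = uvwuuuuvwvwu$w
  rot[2] = vwuuuuvwvwu$wu
  rot[3] = wuuuuvwvwu$wuv
  rot[4] = uuuuvwvwu$wuvw
  rot[5] = uuuvwvwu$wuvwu
  rot[6] = uuvwvwu$wuvwuu
  rot[7] = uvwvwu$wuvwuuu
  rot[8] = vwvwu$wuvwuuuu
  rot[9] = wvwu$wuvwuuuuv
  rot[10] = vwu$wuvwuuuuvw
  rot[11] = wu$wuvwuuuuvwv
  rot[12] = u$wuvwuuuuvwvw
  rot[13] = $wuvwuuuuvwvwu
Sorted (with $ < everything):
  sorted[0] = $wuvwuuuuvwvwu
  sorted[1] = u$wuvwuuuuvwvw
  sorted[2] = uuuuvwvwu$wuvw
  sorted[3] = uuuvwvwu$wuvwu
  sorted[4] = uuvwvwu$wuvwuu
  sorted[5] = uvwuuuuvwvwu$w
  sorted[6] = uvwvwu$wuvwuuu
  sorted[7] = vwu$wuvwuuuuvw
  sorted[8] = vwuuuuvwvwu$wu
  sorted[9] = vwvwu$wuvwuuuu
  sorted[10] = wu$wuvwuuuuvwv
  sorted[11] = wuuuuvwvwu$wuv
  sorted[12] = wuvwuuuuvwvwu$
  sorted[13] = wvwu$wuvwuuuuv
sorted[6] = uvwvwu$wuvwuuu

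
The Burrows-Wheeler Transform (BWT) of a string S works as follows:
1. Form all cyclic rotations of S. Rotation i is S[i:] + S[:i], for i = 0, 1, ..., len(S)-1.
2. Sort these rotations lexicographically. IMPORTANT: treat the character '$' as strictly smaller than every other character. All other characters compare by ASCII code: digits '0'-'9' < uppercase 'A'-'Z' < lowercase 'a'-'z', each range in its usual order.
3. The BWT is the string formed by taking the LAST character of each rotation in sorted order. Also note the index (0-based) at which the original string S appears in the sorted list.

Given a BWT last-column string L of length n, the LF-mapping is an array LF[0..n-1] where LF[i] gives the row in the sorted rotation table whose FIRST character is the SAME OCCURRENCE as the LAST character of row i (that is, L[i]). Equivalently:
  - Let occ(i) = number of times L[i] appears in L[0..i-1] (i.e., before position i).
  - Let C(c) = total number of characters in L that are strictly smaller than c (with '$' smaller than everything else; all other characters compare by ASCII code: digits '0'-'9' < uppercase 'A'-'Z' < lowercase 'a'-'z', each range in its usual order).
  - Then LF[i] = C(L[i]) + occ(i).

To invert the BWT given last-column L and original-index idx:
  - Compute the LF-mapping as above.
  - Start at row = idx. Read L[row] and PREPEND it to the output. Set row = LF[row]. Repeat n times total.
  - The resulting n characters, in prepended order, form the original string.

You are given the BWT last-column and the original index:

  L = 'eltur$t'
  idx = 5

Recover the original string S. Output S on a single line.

LF mapping: 1 2 4 6 3 0 5
Walk LF starting at row 5, prepending L[row]:
  step 1: row=5, L[5]='$', prepend. Next row=LF[5]=0
  step 2: row=0, L[0]='e', prepend. Next row=LF[0]=1
  step 3: row=1, L[1]='l', prepend. Next row=LF[1]=2
  step 4: row=2, L[2]='t', prepend. Next row=LF[2]=4
  step 5: row=4, L[4]='r', prepend. Next row=LF[4]=3
  step 6: row=3, L[3]='u', prepend. Next row=LF[3]=6
  step 7: row=6, L[6]='t', prepend. Next row=LF[6]=5
Reversed output: turtle$

Answer: turtle$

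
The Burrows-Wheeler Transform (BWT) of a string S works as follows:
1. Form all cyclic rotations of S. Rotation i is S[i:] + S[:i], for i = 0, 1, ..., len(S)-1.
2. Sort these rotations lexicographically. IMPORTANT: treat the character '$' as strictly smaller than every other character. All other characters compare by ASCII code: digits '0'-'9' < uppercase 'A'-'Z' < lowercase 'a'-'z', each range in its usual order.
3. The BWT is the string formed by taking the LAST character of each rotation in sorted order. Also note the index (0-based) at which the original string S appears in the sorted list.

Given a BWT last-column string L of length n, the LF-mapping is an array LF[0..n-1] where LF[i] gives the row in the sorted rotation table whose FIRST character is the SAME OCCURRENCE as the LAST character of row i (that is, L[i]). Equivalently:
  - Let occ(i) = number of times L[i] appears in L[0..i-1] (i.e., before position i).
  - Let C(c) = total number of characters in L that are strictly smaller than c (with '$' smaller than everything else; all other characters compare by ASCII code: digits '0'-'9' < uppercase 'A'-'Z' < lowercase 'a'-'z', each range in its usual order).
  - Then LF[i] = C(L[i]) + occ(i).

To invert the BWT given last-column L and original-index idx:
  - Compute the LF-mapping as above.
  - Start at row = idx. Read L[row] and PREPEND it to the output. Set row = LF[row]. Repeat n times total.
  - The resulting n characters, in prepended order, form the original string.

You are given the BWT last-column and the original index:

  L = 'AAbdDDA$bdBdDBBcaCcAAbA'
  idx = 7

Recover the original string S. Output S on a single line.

Answer: BCbdBabBDDAdAAdDAccbAA$

Derivation:
LF mapping: 1 2 15 20 11 12 3 0 16 21 7 22 13 8 9 18 14 10 19 4 5 17 6
Walk LF starting at row 7, prepending L[row]:
  step 1: row=7, L[7]='$', prepend. Next row=LF[7]=0
  step 2: row=0, L[0]='A', prepend. Next row=LF[0]=1
  step 3: row=1, L[1]='A', prepend. Next row=LF[1]=2
  step 4: row=2, L[2]='b', prepend. Next row=LF[2]=15
  step 5: row=15, L[15]='c', prepend. Next row=LF[15]=18
  step 6: row=18, L[18]='c', prepend. Next row=LF[18]=19
  step 7: row=19, L[19]='A', prepend. Next row=LF[19]=4
  step 8: row=4, L[4]='D', prepend. Next row=LF[4]=11
  step 9: row=11, L[11]='d', prepend. Next row=LF[11]=22
  step 10: row=22, L[22]='A', prepend. Next row=LF[22]=6
  step 11: row=6, L[6]='A', prepend. Next row=LF[6]=3
  step 12: row=3, L[3]='d', prepend. Next row=LF[3]=20
  step 13: row=20, L[20]='A', prepend. Next row=LF[20]=5
  step 14: row=5, L[5]='D', prepend. Next row=LF[5]=12
  step 15: row=12, L[12]='D', prepend. Next row=LF[12]=13
  step 16: row=13, L[13]='B', prepend. Next row=LF[13]=8
  step 17: row=8, L[8]='b', prepend. Next row=LF[8]=16
  step 18: row=16, L[16]='a', prepend. Next row=LF[16]=14
  step 19: row=14, L[14]='B', prepend. Next row=LF[14]=9
  step 20: row=9, L[9]='d', prepend. Next row=LF[9]=21
  step 21: row=21, L[21]='b', prepend. Next row=LF[21]=17
  step 22: row=17, L[17]='C', prepend. Next row=LF[17]=10
  step 23: row=10, L[10]='B', prepend. Next row=LF[10]=7
Reversed output: BCbdBabBDDAdAAdDAccbAA$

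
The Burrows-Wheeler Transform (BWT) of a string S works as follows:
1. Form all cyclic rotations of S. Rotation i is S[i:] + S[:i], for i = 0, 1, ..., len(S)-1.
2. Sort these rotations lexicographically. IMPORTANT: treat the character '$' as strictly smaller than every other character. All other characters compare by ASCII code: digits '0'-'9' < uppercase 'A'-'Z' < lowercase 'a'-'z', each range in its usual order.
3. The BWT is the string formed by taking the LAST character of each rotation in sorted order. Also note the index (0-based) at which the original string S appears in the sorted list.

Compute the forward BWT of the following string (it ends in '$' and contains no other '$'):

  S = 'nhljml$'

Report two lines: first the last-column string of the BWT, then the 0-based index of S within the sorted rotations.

Answer: lnlmhj$
6

Derivation:
All 7 rotations (rotation i = S[i:]+S[:i]):
  rot[0] = nhljml$
  rot[1] = hljml$n
  rot[2] = ljml$nh
  rot[3] = jml$nhl
  rot[4] = ml$nhlj
  rot[5] = l$nhljm
  rot[6] = $nhljml
Sorted (with $ < everything):
  sorted[0] = $nhljml  (last char: 'l')
  sorted[1] = hljml$n  (last char: 'n')
  sorted[2] = jml$nhl  (last char: 'l')
  sorted[3] = l$nhljm  (last char: 'm')
  sorted[4] = ljml$nh  (last char: 'h')
  sorted[5] = ml$nhlj  (last char: 'j')
  sorted[6] = nhljml$  (last char: '$')
Last column: lnlmhj$
Original string S is at sorted index 6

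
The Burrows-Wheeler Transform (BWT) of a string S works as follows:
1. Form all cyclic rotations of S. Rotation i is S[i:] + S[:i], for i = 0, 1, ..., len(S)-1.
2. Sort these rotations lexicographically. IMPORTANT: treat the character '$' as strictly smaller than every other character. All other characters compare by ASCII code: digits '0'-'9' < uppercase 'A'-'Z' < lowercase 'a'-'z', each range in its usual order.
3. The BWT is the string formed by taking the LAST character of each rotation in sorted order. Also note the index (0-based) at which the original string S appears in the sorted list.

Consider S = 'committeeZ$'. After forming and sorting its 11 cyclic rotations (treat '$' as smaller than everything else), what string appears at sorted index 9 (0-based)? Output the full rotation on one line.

All 11 rotations (rotation i = S[i:]+S[:i]):
  rot[0] = committeeZ$
  rot[1] = ommitteeZ$c
  rot[2] = mmitteeZ$co
  rot[3] = mitteeZ$com
  rot[4] = itteeZ$comm
  rot[5] = tteeZ$commi
  rot[6] = teeZ$commit
  rot[7] = eeZ$committ
  rot[8] = eZ$committe
  rot[9] = Z$committee
  rot[10] = $committeeZ
Sorted (with $ < everything):
  sorted[0] = $committeeZ
  sorted[1] = Z$committee
  sorted[2] = committeeZ$
  sorted[3] = eZ$committe
  sorted[4] = eeZ$committ
  sorted[5] = itteeZ$comm
  sorted[6] = mitteeZ$com
  sorted[7] = mmitteeZ$co
  sorted[8] = ommitteeZ$c
  sorted[9] = teeZ$commit
  sorted[10] = tteeZ$commi
sorted[9] = teeZ$commit

Answer: teeZ$commit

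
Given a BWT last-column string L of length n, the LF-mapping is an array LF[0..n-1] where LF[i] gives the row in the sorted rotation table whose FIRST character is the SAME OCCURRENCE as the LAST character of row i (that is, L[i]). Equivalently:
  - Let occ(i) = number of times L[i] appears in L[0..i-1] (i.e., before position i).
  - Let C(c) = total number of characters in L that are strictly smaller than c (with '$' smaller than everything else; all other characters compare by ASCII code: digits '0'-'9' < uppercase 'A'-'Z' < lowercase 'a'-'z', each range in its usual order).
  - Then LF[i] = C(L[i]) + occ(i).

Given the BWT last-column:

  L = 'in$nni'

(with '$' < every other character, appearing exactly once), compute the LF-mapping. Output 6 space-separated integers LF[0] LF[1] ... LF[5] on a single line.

Answer: 1 3 0 4 5 2

Derivation:
Char counts: '$':1, 'i':2, 'n':3
C (first-col start): C('$')=0, C('i')=1, C('n')=3
L[0]='i': occ=0, LF[0]=C('i')+0=1+0=1
L[1]='n': occ=0, LF[1]=C('n')+0=3+0=3
L[2]='$': occ=0, LF[2]=C('$')+0=0+0=0
L[3]='n': occ=1, LF[3]=C('n')+1=3+1=4
L[4]='n': occ=2, LF[4]=C('n')+2=3+2=5
L[5]='i': occ=1, LF[5]=C('i')+1=1+1=2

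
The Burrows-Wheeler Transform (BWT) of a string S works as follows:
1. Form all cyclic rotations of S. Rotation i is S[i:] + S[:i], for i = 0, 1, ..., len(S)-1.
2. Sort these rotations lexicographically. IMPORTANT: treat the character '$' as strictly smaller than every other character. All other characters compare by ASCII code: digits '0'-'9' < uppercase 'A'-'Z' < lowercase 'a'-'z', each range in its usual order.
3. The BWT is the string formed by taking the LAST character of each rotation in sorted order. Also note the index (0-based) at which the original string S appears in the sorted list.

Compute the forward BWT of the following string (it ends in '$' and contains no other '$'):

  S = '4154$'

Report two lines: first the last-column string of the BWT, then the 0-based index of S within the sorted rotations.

Answer: 445$1
3

Derivation:
All 5 rotations (rotation i = S[i:]+S[:i]):
  rot[0] = 4154$
  rot[1] = 154$4
  rot[2] = 54$41
  rot[3] = 4$415
  rot[4] = $4154
Sorted (with $ < everything):
  sorted[0] = $4154  (last char: '4')
  sorted[1] = 154$4  (last char: '4')
  sorted[2] = 4$415  (last char: '5')
  sorted[3] = 4154$  (last char: '$')
  sorted[4] = 54$41  (last char: '1')
Last column: 445$1
Original string S is at sorted index 3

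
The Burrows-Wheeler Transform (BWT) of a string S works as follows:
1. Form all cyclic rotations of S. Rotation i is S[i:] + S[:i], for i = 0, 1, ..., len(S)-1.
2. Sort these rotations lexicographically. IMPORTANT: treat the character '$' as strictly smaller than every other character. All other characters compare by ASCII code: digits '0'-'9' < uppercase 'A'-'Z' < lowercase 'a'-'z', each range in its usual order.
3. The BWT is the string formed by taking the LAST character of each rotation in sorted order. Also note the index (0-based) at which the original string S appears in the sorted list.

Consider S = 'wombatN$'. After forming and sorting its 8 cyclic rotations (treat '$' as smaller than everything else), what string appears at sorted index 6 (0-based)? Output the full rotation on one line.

All 8 rotations (rotation i = S[i:]+S[:i]):
  rot[0] = wombatN$
  rot[1] = ombatN$w
  rot[2] = mbatN$wo
  rot[3] = batN$wom
  rot[4] = atN$womb
  rot[5] = tN$womba
  rot[6] = N$wombat
  rot[7] = $wombatN
Sorted (with $ < everything):
  sorted[0] = $wombatN
  sorted[1] = N$wombat
  sorted[2] = atN$womb
  sorted[3] = batN$wom
  sorted[4] = mbatN$wo
  sorted[5] = ombatN$w
  sorted[6] = tN$womba
  sorted[7] = wombatN$
sorted[6] = tN$womba

Answer: tN$womba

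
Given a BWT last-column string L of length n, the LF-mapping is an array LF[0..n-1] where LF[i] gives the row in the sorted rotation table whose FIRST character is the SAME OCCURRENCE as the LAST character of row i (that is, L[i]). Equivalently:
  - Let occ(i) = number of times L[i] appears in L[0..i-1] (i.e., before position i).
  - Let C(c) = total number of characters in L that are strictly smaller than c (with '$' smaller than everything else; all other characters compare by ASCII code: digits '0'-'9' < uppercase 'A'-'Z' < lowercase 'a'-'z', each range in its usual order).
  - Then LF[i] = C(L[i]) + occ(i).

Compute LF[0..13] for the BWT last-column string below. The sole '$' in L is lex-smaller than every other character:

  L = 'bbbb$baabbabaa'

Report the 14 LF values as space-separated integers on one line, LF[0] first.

Char counts: '$':1, 'a':5, 'b':8
C (first-col start): C('$')=0, C('a')=1, C('b')=6
L[0]='b': occ=0, LF[0]=C('b')+0=6+0=6
L[1]='b': occ=1, LF[1]=C('b')+1=6+1=7
L[2]='b': occ=2, LF[2]=C('b')+2=6+2=8
L[3]='b': occ=3, LF[3]=C('b')+3=6+3=9
L[4]='$': occ=0, LF[4]=C('$')+0=0+0=0
L[5]='b': occ=4, LF[5]=C('b')+4=6+4=10
L[6]='a': occ=0, LF[6]=C('a')+0=1+0=1
L[7]='a': occ=1, LF[7]=C('a')+1=1+1=2
L[8]='b': occ=5, LF[8]=C('b')+5=6+5=11
L[9]='b': occ=6, LF[9]=C('b')+6=6+6=12
L[10]='a': occ=2, LF[10]=C('a')+2=1+2=3
L[11]='b': occ=7, LF[11]=C('b')+7=6+7=13
L[12]='a': occ=3, LF[12]=C('a')+3=1+3=4
L[13]='a': occ=4, LF[13]=C('a')+4=1+4=5

Answer: 6 7 8 9 0 10 1 2 11 12 3 13 4 5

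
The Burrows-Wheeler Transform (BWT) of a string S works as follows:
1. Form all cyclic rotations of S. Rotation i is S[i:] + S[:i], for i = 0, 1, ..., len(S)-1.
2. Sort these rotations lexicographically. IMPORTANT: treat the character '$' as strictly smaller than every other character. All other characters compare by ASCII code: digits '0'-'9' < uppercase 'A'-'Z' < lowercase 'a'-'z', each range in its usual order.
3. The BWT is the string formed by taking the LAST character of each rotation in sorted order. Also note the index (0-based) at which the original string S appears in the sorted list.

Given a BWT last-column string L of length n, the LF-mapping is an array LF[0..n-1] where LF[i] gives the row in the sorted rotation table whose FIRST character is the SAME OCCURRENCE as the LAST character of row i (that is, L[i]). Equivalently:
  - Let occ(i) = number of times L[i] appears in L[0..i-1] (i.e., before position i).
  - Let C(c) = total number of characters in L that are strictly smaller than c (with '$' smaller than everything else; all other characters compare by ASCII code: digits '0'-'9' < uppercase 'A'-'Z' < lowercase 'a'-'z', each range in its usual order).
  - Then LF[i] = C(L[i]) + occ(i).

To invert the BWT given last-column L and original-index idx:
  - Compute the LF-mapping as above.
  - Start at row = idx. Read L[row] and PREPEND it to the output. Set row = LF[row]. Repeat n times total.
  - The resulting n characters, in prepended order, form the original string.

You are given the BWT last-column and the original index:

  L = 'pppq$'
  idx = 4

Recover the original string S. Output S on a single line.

Answer: qppp$

Derivation:
LF mapping: 1 2 3 4 0
Walk LF starting at row 4, prepending L[row]:
  step 1: row=4, L[4]='$', prepend. Next row=LF[4]=0
  step 2: row=0, L[0]='p', prepend. Next row=LF[0]=1
  step 3: row=1, L[1]='p', prepend. Next row=LF[1]=2
  step 4: row=2, L[2]='p', prepend. Next row=LF[2]=3
  step 5: row=3, L[3]='q', prepend. Next row=LF[3]=4
Reversed output: qppp$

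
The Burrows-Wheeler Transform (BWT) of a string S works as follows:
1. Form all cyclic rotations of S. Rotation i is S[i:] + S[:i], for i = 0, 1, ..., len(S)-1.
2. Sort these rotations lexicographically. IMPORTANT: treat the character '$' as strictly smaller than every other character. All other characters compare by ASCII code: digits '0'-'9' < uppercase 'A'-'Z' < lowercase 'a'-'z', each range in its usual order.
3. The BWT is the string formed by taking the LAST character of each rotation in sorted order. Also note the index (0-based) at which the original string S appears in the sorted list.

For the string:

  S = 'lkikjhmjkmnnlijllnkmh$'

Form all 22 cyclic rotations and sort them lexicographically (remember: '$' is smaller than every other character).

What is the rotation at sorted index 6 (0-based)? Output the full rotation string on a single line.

All 22 rotations (rotation i = S[i:]+S[:i]):
  rot[0] = lkikjhmjkmnnlijllnkmh$
  rot[1] = kikjhmjkmnnlijllnkmh$l
  rot[2] = ikjhmjkmnnlijllnkmh$lk
  rot[3] = kjhmjkmnnlijllnkmh$lki
  rot[4] = jhmjkmnnlijllnkmh$lkik
  rot[5] = hmjkmnnlijllnkmh$lkikj
  rot[6] = mjkmnnlijllnkmh$lkikjh
  rot[7] = jkmnnlijllnkmh$lkikjhm
  rot[8] = kmnnlijllnkmh$lkikjhmj
  rot[9] = mnnlijllnkmh$lkikjhmjk
  rot[10] = nnlijllnkmh$lkikjhmjkm
  rot[11] = nlijllnkmh$lkikjhmjkmn
  rot[12] = lijllnkmh$lkikjhmjkmnn
  rot[13] = ijllnkmh$lkikjhmjkmnnl
  rot[14] = jllnkmh$lkikjhmjkmnnli
  rot[15] = llnkmh$lkikjhmjkmnnlij
  rot[16] = lnkmh$lkikjhmjkmnnlijl
  rot[17] = nkmh$lkikjhmjkmnnlijll
  rot[18] = kmh$lkikjhmjkmnnlijlln
  rot[19] = mh$lkikjhmjkmnnlijllnk
  rot[20] = h$lkikjhmjkmnnlijllnkm
  rot[21] = $lkikjhmjkmnnlijllnkmh
Sorted (with $ < everything):
  sorted[0] = $lkikjhmjkmnnlijllnkmh
  sorted[1] = h$lkikjhmjkmnnlijllnkm
  sorted[2] = hmjkmnnlijllnkmh$lkikj
  sorted[3] = ijllnkmh$lkikjhmjkmnnl
  sorted[4] = ikjhmjkmnnlijllnkmh$lk
  sorted[5] = jhmjkmnnlijllnkmh$lkik
  sorted[6] = jkmnnlijllnkmh$lkikjhm
  sorted[7] = jllnkmh$lkikjhmjkmnnli
  sorted[8] = kikjhmjkmnnlijllnkmh$l
  sorted[9] = kjhmjkmnnlijllnkmh$lki
  sorted[10] = kmh$lkikjhmjkmnnlijlln
  sorted[11] = kmnnlijllnkmh$lkikjhmj
  sorted[12] = lijllnkmh$lkikjhmjkmnn
  sorted[13] = lkikjhmjkmnnlijllnkmh$
  sorted[14] = llnkmh$lkikjhmjkmnnlij
  sorted[15] = lnkmh$lkikjhmjkmnnlijl
  sorted[16] = mh$lkikjhmjkmnnlijllnk
  sorted[17] = mjkmnnlijllnkmh$lkikjh
  sorted[18] = mnnlijllnkmh$lkikjhmjk
  sorted[19] = nkmh$lkikjhmjkmnnlijll
  sorted[20] = nlijllnkmh$lkikjhmjkmn
  sorted[21] = nnlijllnkmh$lkikjhmjkm
sorted[6] = jkmnnlijllnkmh$lkikjhm

Answer: jkmnnlijllnkmh$lkikjhm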